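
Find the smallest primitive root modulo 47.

φ(47) = 47 − 1 = 46 = 2 · 23.
Test candidates g = 2, 3, … against the prime factors q ∈ {2, 23} of φ(47): g is a generator iff g^(46/q) ≢ 1 for every such q.
g = 2: 2^23 ≡ 1 — hits 1, so not a primitive root.
g = 3: 3^23 ≡ 1 — hits 1, so not a primitive root.
g = 4: 4^23 ≡ 1 — hits 1, so not a primitive root.
g = 5: 5^23 ≡ 46; 5^2 ≡ 25 — none is 1, so 5 is a primitive root.
Hence the least primitive root of 47 is 5.

5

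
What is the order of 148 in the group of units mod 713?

The order of 148 must divide φ(713) = φ(23·31) = (23−1)·(31−1) = 22·30 = 660 = 2^2 · 3 · 5 · 11.
Divisors of 660: 1, 2, 3, 4, 5, 6, 10, 11, 12, 15, 20, 22, 30, 33, 44, 55, 60, 66, 110, 132, 165, 220, 330, 660.
Test each divisor d:
148^1 ≡ 148 (mod 713)
148^2 ≡ 514 (mod 713)
148^3 ≡ 494 (mod 713)
148^4 ≡ 386 (mod 713)
148^5 ≡ 88 (mod 713)
148^6 ≡ 190 (mod 713)
148^10 ≡ 614 (mod 713)
148^11 ≡ 321 (mod 713)
148^12 ≡ 450 (mod 713)
148^15 ≡ 557 (mod 713)
148^20 ≡ 532 (mod 713)
148^22 ≡ 369 (mod 713)
148^30 ≡ 94 (mod 713)
148^33 ≡ 91 (mod 713)
148^44 ≡ 691 (mod 713)
148^55 ≡ 68 (mod 713)
148^60 ≡ 280 (mod 713)
148^66 ≡ 438 (mod 713)
148^110 ≡ 346 (mod 713)
148^132 ≡ 47 (mod 713)
148^165 ≡ 712 (mod 713)
148^220 ≡ 645 (mod 713)
148^330 ≡ 1 (mod 713) ✓
Hence ord(148) = 330.

330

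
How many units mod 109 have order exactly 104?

0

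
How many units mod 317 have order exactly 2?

1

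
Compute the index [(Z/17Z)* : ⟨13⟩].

4

By Lagrange's theorem, ord_17(13) divides φ(17) = 17 − 1 = 16 = 2^4.
Divisors of 16: 1, 2, 4, 8, 16.
Check 13^d mod 17 for each divisor in increasing order:
13^1 ≡ 13
13^2 ≡ 16
13^4 ≡ 1
The order of 13 is 4, so the subgroup it generates has 4 elements.
The index is φ(17) / ord(13) = 16 / 4 = 4.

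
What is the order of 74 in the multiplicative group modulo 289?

272

The order of 74 must divide φ(289) = φ(17^2) = 17·(17−1) = 272 = 2^4 · 17.
Divisors of 272: 1, 2, 4, 8, 16, 17, 34, 68, 136, 272.
Compute 74^d (mod 289) for the divisors d until we hit 1:
74^1 ≡ 74 (mod 289)
74^2 ≡ 274 (mod 289)
74^4 ≡ 225 (mod 289)
74^8 ≡ 50 (mod 289)
74^16 ≡ 188 (mod 289)
74^17 ≡ 40 (mod 289)
74^34 ≡ 155 (mod 289)
74^68 ≡ 38 (mod 289)
74^136 ≡ 288 (mod 289)
74^272 ≡ 1 (mod 289) ✓
Therefore the multiplicative order of 74 modulo 289 is 272.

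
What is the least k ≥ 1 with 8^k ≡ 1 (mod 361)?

114

The order of 8 must divide φ(361) = φ(19^2) = 19·(19−1) = 342 = 2 · 3^2 · 19.
Divisors of 342: 1, 2, 3, 6, 9, 18, 19, 38, 57, 114, 171, 342.
Check 8^d mod 361 for each divisor in increasing order:
8^1 ≡ 8 (mod 361)
8^2 ≡ 64 (mod 361)
8^3 ≡ 151 (mod 361)
8^6 ≡ 58 (mod 361)
8^9 ≡ 94 (mod 361)
8^18 ≡ 172 (mod 361)
8^19 ≡ 293 (mod 361)
8^38 ≡ 292 (mod 361)
8^57 ≡ 360 (mod 361)
8^114 ≡ 1 (mod 361) ✓
Hence ord(8) = 114.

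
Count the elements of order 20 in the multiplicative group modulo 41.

φ(41) = 41 − 1 = 40 = 2^3 · 5.
(Z/41Z)^× is cyclic (|G| = 40); a cyclic group of order m has exactly φ(d) elements of each order d | m, and none otherwise.
20 = 2^2 · 5 divides 40, and φ(20) = 8.

8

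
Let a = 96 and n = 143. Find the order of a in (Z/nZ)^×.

20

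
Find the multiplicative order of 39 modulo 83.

82

Since 39 ∈ (Z/83Z)^×, its order divides φ(83) = 83 − 1 = 82 = 2 · 41.
Divisors of 82: 1, 2, 41, 82.
Check 39^d mod 83 for each divisor in increasing order:
39^1 ≡ 39 (mod 83)
39^2 ≡ 27 (mod 83)
39^41 ≡ 82 (mod 83)
39^82 ≡ 1 (mod 83) ✓
The smallest such exponent is 82, so the order of 39 is 82.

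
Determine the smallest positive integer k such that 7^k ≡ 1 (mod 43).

6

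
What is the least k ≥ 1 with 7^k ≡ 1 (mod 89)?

Since 7 ∈ (Z/89Z)^×, its order divides φ(89) = 89 − 1 = 88 = 2^3 · 11.
Divisors of 88: 1, 2, 4, 8, 11, 22, 44, 88.
Evaluate successive powers at the divisors of 88:
7^1 ≡ 7 (mod 89)
7^2 ≡ 49 (mod 89)
7^4 ≡ 87 (mod 89)
7^8 ≡ 4 (mod 89)
7^11 ≡ 37 (mod 89)
7^22 ≡ 34 (mod 89)
7^44 ≡ 88 (mod 89)
7^88 ≡ 1 (mod 89) ✓
The smallest such exponent is 88, so the order of 7 is 88.

88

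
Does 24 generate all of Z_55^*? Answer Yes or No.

No

55 = 5 · 11 is a product of two distinct odd primes, so (Z/55Z)^× ≅ (Z/5Z)^× × (Z/11Z)^× is not cyclic.
No primitive root modulo 55 exists; in particular 24 is not one.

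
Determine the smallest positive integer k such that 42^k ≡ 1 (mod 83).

Since 42 ∈ (Z/83Z)^×, its order divides φ(83) = 83 − 1 = 82 = 2 · 41.
Divisors of 82: 1, 2, 41, 82.
Check 42^d mod 83 for each divisor in increasing order:
42^1 ≡ 42
42^2 ≡ 21
42^41 ≡ 82
42^82 ≡ 1
So ord_83(42) = 82.

82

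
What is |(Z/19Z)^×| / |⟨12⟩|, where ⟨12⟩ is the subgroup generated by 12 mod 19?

The order of 12 must divide φ(19) = 19 − 1 = 18 = 2 · 3^2.
Divisors of 18: 1, 2, 3, 6, 9, 18.
Evaluate successive powers at the divisors of 18:
12^1 ≡ 12 (mod 19)
12^2 ≡ 11 (mod 19)
12^3 ≡ 18 (mod 19)
12^6 ≡ 1 (mod 19) ✓
Thus |⟨12⟩| = ord(12) = 6.
[(Z/19Z)^× : ⟨12⟩] = 18/6 = 3.

3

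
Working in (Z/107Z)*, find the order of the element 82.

ord(82) | φ(107) = 107 − 1 = 106 = 2 · 53.
Divisors of 106: 1, 2, 53, 106.
Compute 82^d (mod 107) for the divisors d until we hit 1:
82^1 ≡ 82
82^2 ≡ 90
82^53 ≡ 106
82^106 ≡ 1
So ord_107(82) = 106.

106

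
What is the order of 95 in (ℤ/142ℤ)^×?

Since 95 ∈ (Z/142Z)^×, its order divides φ(142) = φ(2)·φ(71) = 1·70 = 70 = 2 · 5 · 7.
Divisors of 70: 1, 2, 5, 7, 10, 14, 35, 70.
Check 95^d mod 142 for each divisor in increasing order:
95^1 ≡ 95
95^2 ≡ 79
95^5 ≡ 45
95^7 ≡ 5
95^10 ≡ 37
95^14 ≡ 25
95^35 ≡ 1
The smallest such exponent is 35, so the order of 95 is 35.

35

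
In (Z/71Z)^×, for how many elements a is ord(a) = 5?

4

φ(71) = 71 − 1 = 70 = 2 · 5 · 7.
Since (Z/71Z)^× is cyclic of order 70, the number of elements of order d is φ(d) when d | 70 and 0 otherwise.
5 | 70, and φ(5) = 5 − 1 = 4.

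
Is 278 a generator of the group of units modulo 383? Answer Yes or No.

φ(383) = 383 − 1 = 382 = 2 · 191.
An element g generates (Z/383Z)^× iff g^(382/q) ≢ 1 (mod 383) for each prime q ∈ {2, 191}.
278^191 ≡ 1 (mod 383)  [q = 2: ≡ 1 ✗]
278^2 ≡ 301 (mod 383)  [q = 191: ≢ 1 ✓]
278^191 ≡ 1 shows ord(278) | 191, strictly less than φ(383); not a primitive root.

No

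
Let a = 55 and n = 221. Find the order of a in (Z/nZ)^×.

Since 55 ∈ (Z/221Z)^×, its order divides φ(221) = φ(13·17) = (13−1)·(17−1) = 12·16 = 192 = 2^6 · 3.
Divisors of 192: 1, 2, 3, 4, 6, 8, 12, 16, 24, 32, 48, 64, 96, 192.
Check 55^d mod 221 for each divisor in increasing order:
55^1 ≡ 55
55^2 ≡ 152
55^3 ≡ 183
55^4 ≡ 120
55^6 ≡ 118
55^8 ≡ 35
55^12 ≡ 1
Therefore the multiplicative order of 55 modulo 221 is 12.

12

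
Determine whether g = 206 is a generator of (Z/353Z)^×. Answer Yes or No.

Yes

φ(353) = 353 − 1 = 352 = 2^5 · 11.
An element g generates (Z/353Z)^× iff g^(352/q) ≢ 1 (mod 353) for each prime q ∈ {2, 11}.
206^176 ≡ 352 (mod 353)  [q = 2: ≢ 1 ✓]
206^32 ≡ 140 (mod 353)  [q = 11: ≢ 1 ✓]
Every test exponent gives a nontrivial residue, hence 206 generates the full group.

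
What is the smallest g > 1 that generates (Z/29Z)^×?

φ(29) = 29 − 1 = 28 = 2^2 · 7.
g is a primitive root iff g^(28/q) ≢ 1 (mod 29) for each prime q ∈ {2, 7}.
g = 2: 2^14 ≡ 28; 2^4 ≡ 16 — none is 1, so 2 is a primitive root.
Hence the least primitive root of 29 is 2.

2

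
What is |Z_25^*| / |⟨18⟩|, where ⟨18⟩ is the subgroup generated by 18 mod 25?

5

Since 18 ∈ (Z/25Z)^×, its order divides φ(25) = φ(5^2) = 5·(5−1) = 20 = 2^2 · 5.
Divisors of 20: 1, 2, 4, 5, 10, 20.
Compute 18^d (mod 25) for the divisors d until we hit 1:
18^1 ≡ 18 (mod 25)
18^2 ≡ 24 (mod 25)
18^4 ≡ 1 (mod 25) ✓
The order of 18 is 4, so the subgroup it generates has 4 elements.
Index = |(Z/25Z)^×| / |⟨18⟩| = 20 / 4 = 5.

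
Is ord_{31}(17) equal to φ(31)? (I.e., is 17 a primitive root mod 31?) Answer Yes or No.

φ(31) = 31 − 1 = 30 = 2 · 3 · 5.
17 is a primitive root mod 31 iff 17^(φ(31)/q) ≢ 1 for every prime q | φ(31), i.e. q ∈ {2, 3, 5}.
17^15 ≡ 30 (mod 31)  [q = 2: ≢ 1 ✓]
17^10 ≡ 25 (mod 31)  [q = 3: ≢ 1 ✓]
17^6 ≡ 8 (mod 31)  [q = 5: ≢ 1 ✓]
All checks pass, so 17 has order 30 and is a primitive root modulo 31.

Yes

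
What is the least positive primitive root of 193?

5

φ(193) = 193 − 1 = 192 = 2^6 · 3.
g is a primitive root iff g^(192/q) ≢ 1 (mod 193) for each prime q ∈ {2, 3}.
g = 2: 2^96 ≡ 1 — hits 1, so not a primitive root.
g = 3: 3^96 ≡ 1 — hits 1, so not a primitive root.
g = 4: 4^96 ≡ 1 — hits 1, so not a primitive root.
g = 5: 5^96 ≡ 192; 5^64 ≡ 84 — none is 1, so 5 is a primitive root.
So 5 is the smallest generator of (Z/193Z)^×.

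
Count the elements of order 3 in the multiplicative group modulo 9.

φ(9) = φ(3^2) = 3·(3−1) = 6 = 2 · 3.
(Z/9Z)^× is cyclic (|G| = 6); a cyclic group of order m has exactly φ(d) elements of each order d | m, and none otherwise.
3 | 6, and φ(3) = 3 − 1 = 2.

2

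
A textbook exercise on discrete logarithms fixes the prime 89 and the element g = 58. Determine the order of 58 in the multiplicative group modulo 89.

88

Since 58 ∈ (Z/89Z)^×, its order divides φ(89) = 89 − 1 = 88 = 2^3 · 11.
Divisors of 88: 1, 2, 4, 8, 11, 22, 44, 88.
Test each divisor d:
58^1 ≡ 58
58^2 ≡ 71
58^4 ≡ 57
58^8 ≡ 45
58^11 ≡ 12
58^22 ≡ 55
58^44 ≡ 88
58^88 ≡ 1
So ord_89(58) = 88.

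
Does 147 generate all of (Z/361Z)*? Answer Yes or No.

Yes

φ(361) = φ(19^2) = 19·(19−1) = 342 = 2 · 3^2 · 19.
Test 147^(342/q) mod 361 for each prime factor q of 342:
147^171 ≡ 360 (mod 361)  [q = 2: ≢ 1 ✓]
147^114 ≡ 292 (mod 361)  [q = 3: ≢ 1 ✓]
147^18 ≡ 115 (mod 361)  [q = 19: ≢ 1 ✓]
None equal 1, so ord_361(147) = 342: 147 is a primitive root.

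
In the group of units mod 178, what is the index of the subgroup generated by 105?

8

Since 105 ∈ (Z/178Z)^×, its order divides φ(178) = φ(2)·φ(89) = 1·88 = 88 = 2^3 · 11.
Divisors of 88: 1, 2, 4, 8, 11, 22, 44, 88.
Compute 105^d (mod 178) for the divisors d until we hit 1:
105^1 ≡ 105 (mod 178)
105^2 ≡ 167 (mod 178)
105^4 ≡ 121 (mod 178)
105^8 ≡ 45 (mod 178)
105^11 ≡ 1 (mod 178) ✓
Thus |⟨105⟩| = ord(105) = 11.
The index is φ(178) / ord(105) = 88 / 11 = 8.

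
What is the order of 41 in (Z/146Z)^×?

By Lagrange's theorem, ord_146(41) divides φ(146) = φ(2)·φ(73) = 1·72 = 72 = 2^3 · 3^2.
Divisors of 72: 1, 2, 3, 4, 6, 8, 9, 12, 18, 24, 36, 72.
Test each divisor d:
41^1 ≡ 41 (mod 146)
41^2 ≡ 75 (mod 146)
41^3 ≡ 9 (mod 146)
41^4 ≡ 77 (mod 146)
41^6 ≡ 81 (mod 146)
41^8 ≡ 89 (mod 146)
41^9 ≡ 145 (mod 146)
41^12 ≡ 137 (mod 146)
41^18 ≡ 1 (mod 146) ✓
The smallest such exponent is 18, so the order of 41 is 18.

18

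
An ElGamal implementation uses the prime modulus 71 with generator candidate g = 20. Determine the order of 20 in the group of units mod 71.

7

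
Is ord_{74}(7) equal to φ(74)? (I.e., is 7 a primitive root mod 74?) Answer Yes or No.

No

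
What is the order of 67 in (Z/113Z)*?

Since 67 ∈ (Z/113Z)^×, its order divides φ(113) = 113 − 1 = 112 = 2^4 · 7.
Divisors of 112: 1, 2, 4, 7, 8, 14, 16, 28, 56, 112.
Check 67^d mod 113 for each divisor in increasing order:
67^1 ≡ 67
67^2 ≡ 82
67^4 ≡ 57
67^7 ≡ 35
67^8 ≡ 85
67^14 ≡ 95
67^16 ≡ 106
67^28 ≡ 98
67^56 ≡ 112
67^112 ≡ 1
Therefore the multiplicative order of 67 modulo 113 is 112.

112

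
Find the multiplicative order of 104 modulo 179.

178

By Lagrange's theorem, ord_179(104) divides φ(179) = 179 − 1 = 178 = 2 · 89.
Divisors of 178: 1, 2, 89, 178.
Test each divisor d:
104^1 ≡ 104 (mod 179)
104^2 ≡ 76 (mod 179)
104^89 ≡ 178 (mod 179)
104^178 ≡ 1 (mod 179) ✓
The smallest such exponent is 178, so the order of 104 is 178.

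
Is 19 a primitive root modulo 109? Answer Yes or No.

φ(109) = 109 − 1 = 108 = 2^2 · 3^3.
Test 19^(108/q) mod 109 for each prime factor q of 108:
19^54 ≡ 108 (mod 109)  [q = 2: ≢ 1 ✓]
19^36 ≡ 1 (mod 109)  [q = 3: ≡ 1 ✗]
19^36 ≡ 1 shows ord(19) | 36, strictly less than φ(109); not a primitive root.

No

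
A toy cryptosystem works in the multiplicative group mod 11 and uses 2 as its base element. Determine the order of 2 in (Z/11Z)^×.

Since 2 ∈ (Z/11Z)^×, its order divides φ(11) = 11 − 1 = 10 = 2 · 5.
Divisors of 10: 1, 2, 5, 10.
Check 2^d mod 11 for each divisor in increasing order:
2^1 ≡ 2 (mod 11)
2^2 ≡ 4 (mod 11)
2^5 ≡ 10 (mod 11)
2^10 ≡ 1 (mod 11) ✓
Therefore the multiplicative order of 2 modulo 11 is 10.

10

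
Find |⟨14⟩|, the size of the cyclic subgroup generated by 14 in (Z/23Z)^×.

22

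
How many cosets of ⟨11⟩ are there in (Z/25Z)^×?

4

Since 11 ∈ (Z/25Z)^×, its order divides φ(25) = φ(5^2) = 5·(5−1) = 20 = 2^2 · 5.
Divisors of 20: 1, 2, 4, 5, 10, 20.
Check 11^d mod 25 for each divisor in increasing order:
11^1 ≡ 11 (mod 25)
11^2 ≡ 21 (mod 25)
11^4 ≡ 16 (mod 25)
11^5 ≡ 1 (mod 25) ✓
So ord_25(11) = 5, hence |⟨11⟩| = 5.
Index = |(Z/25Z)^×| / |⟨11⟩| = 20 / 5 = 4.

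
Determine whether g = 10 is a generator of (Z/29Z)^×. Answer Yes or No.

Yes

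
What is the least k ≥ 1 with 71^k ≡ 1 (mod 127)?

Since 71 ∈ (Z/127Z)^×, its order divides φ(127) = 127 − 1 = 126 = 2 · 3^2 · 7.
Divisors of 126: 1, 2, 3, 6, 7, 9, 14, 18, 21, 42, 63, 126.
Test each divisor d:
71^1 ≡ 71 (mod 127)
71^2 ≡ 88 (mod 127)
71^3 ≡ 25 (mod 127)
71^6 ≡ 117 (mod 127)
71^7 ≡ 52 (mod 127)
71^9 ≡ 4 (mod 127)
71^14 ≡ 37 (mod 127)
71^18 ≡ 16 (mod 127)
71^21 ≡ 19 (mod 127)
71^42 ≡ 107 (mod 127)
71^63 ≡ 1 (mod 127) ✓
So ord_127(71) = 63.

63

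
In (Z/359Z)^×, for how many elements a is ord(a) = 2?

1

φ(359) = 359 − 1 = 358 = 2 · 179.
Since (Z/359Z)^× is cyclic of order 358, the number of elements of order d is φ(d) when d | 358 and 0 otherwise.
2 | 358, and φ(2) = 2 − 1 = 1.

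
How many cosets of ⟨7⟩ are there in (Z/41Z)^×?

1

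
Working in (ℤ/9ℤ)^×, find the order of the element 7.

3

Since 7 ∈ (Z/9Z)^×, its order divides φ(9) = φ(3^2) = 3·(3−1) = 6 = 2 · 3.
Divisors of 6: 1, 2, 3, 6.
Evaluate successive powers at the divisors of 6:
7^1 ≡ 7 (mod 9)
7^2 ≡ 4 (mod 9)
7^3 ≡ 1 (mod 9) ✓
Hence ord(7) = 3.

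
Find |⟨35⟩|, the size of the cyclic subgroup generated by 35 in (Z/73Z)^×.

ord(35) | φ(73) = 73 − 1 = 72 = 2^3 · 3^2.
Divisors of 72: 1, 2, 3, 4, 6, 8, 9, 12, 18, 24, 36, 72.
Test each divisor d:
35^1 ≡ 35
35^2 ≡ 57
35^3 ≡ 24
35^4 ≡ 37
35^6 ≡ 65
35^8 ≡ 55
35^9 ≡ 27
35^12 ≡ 64
35^18 ≡ 72
35^24 ≡ 8
35^36 ≡ 1
Therefore the multiplicative order of 35 modulo 73 is 36.

36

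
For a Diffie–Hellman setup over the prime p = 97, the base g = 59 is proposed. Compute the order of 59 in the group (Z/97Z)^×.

Since 59 ∈ (Z/97Z)^×, its order divides φ(97) = 97 − 1 = 96 = 2^5 · 3.
Divisors of 96: 1, 2, 3, 4, 6, 8, 12, 16, 24, 32, 48, 96.
Test each divisor d:
59^1 ≡ 59
59^2 ≡ 86
59^3 ≡ 30
59^4 ≡ 24
59^6 ≡ 27
59^8 ≡ 91
59^12 ≡ 50
59^16 ≡ 36
59^24 ≡ 75
59^32 ≡ 35
59^48 ≡ 96
59^96 ≡ 1
Therefore the multiplicative order of 59 modulo 97 is 96.

96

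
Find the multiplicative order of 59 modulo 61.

60

By Lagrange's theorem, ord_61(59) divides φ(61) = 61 − 1 = 60 = 2^2 · 3 · 5.
Divisors of 60: 1, 2, 3, 4, 5, 6, 10, 12, 15, 20, 30, 60.
Compute 59^d (mod 61) for the divisors d until we hit 1:
59^1 ≡ 59 (mod 61)
59^2 ≡ 4 (mod 61)
59^3 ≡ 53 (mod 61)
59^4 ≡ 16 (mod 61)
59^5 ≡ 29 (mod 61)
59^6 ≡ 3 (mod 61)
59^10 ≡ 48 (mod 61)
59^12 ≡ 9 (mod 61)
59^15 ≡ 50 (mod 61)
59^20 ≡ 47 (mod 61)
59^30 ≡ 60 (mod 61)
59^60 ≡ 1 (mod 61) ✓
The smallest such exponent is 60, so the order of 59 is 60.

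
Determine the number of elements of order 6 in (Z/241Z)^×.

φ(241) = 241 − 1 = 240 = 2^4 · 3 · 5.
Since (Z/241Z)^× is cyclic of order 240, the number of elements of order d is φ(d) when d | 240 and 0 otherwise.
6 = 2 · 3 divides 240, and φ(6) = 2.

2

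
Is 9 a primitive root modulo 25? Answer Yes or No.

φ(25) = φ(5^2) = 5·(5−1) = 20 = 2^2 · 5.
Test 9^(20/q) mod 25 for each prime factor q of 20:
9^10 ≡ 1 (mod 25)  [q = 2: ≡ 1 ✗]
9^4 ≡ 11 (mod 25)  [q = 5: ≢ 1 ✓]
Since 9^10 ≡ 1, the order of 9 divides 10 < 20, so 9 is not a primitive root.

No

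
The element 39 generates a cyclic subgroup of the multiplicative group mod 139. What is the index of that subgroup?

3

By Lagrange's theorem, ord_139(39) divides φ(139) = 139 − 1 = 138 = 2 · 3 · 23.
Divisors of 138: 1, 2, 3, 6, 23, 46, 69, 138.
Evaluate successive powers at the divisors of 138:
39^1 ≡ 39 (mod 139)
39^2 ≡ 131 (mod 139)
39^3 ≡ 105 (mod 139)
39^6 ≡ 44 (mod 139)
39^23 ≡ 138 (mod 139)
39^46 ≡ 1 (mod 139) ✓
The order of 39 is 46, so the subgroup it generates has 46 elements.
Index = |(Z/139Z)^×| / |⟨39⟩| = 138 / 46 = 3.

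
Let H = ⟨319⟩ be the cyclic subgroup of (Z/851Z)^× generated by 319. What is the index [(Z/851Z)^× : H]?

6

By Lagrange's theorem, ord_851(319) divides φ(851) = φ(23·37) = (23−1)·(37−1) = 22·36 = 792 = 2^3 · 3^2 · 11.
Divisors of 792: 1, 2, 3, 4, 6, 8, 9, 11, 12, 18, 22, 24, 33, 36, 44, 66, 72, 88, 99, 132, 198, 264, 396, 792.
Compute 319^d (mod 851) for the divisors d until we hit 1:
319^1 ≡ 319 (mod 851)
319^2 ≡ 492 (mod 851)
319^3 ≡ 364 (mod 851)
319^4 ≡ 380 (mod 851)
319^6 ≡ 591 (mod 851)
319^8 ≡ 581 (mod 851)
319^9 ≡ 672 (mod 851)
319^11 ≡ 436 (mod 851)
319^12 ≡ 371 (mod 851)
319^18 ≡ 554 (mod 851)
319^22 ≡ 323 (mod 851)
319^24 ≡ 630 (mod 851)
319^33 ≡ 413 (mod 851)
319^36 ≡ 556 (mod 851)
319^44 ≡ 507 (mod 851)
319^66 ≡ 369 (mod 851)
319^72 ≡ 223 (mod 851)
319^88 ≡ 47 (mod 851)
319^99 ≡ 68 (mod 851)
319^132 ≡ 1 (mod 851) ✓
So ord_851(319) = 132, hence |⟨319⟩| = 132.
Index = |(Z/851Z)^×| / |⟨319⟩| = 792 / 132 = 6.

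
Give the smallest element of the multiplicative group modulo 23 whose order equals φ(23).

φ(23) = 23 − 1 = 22 = 2 · 11.
g is a primitive root iff g^(22/q) ≢ 1 (mod 23) for each prime q ∈ {2, 11}.
g = 2: 2^11 ≡ 1 — hits 1, so not a primitive root.
g = 3: 3^11 ≡ 1 — hits 1, so not a primitive root.
g = 4: 4^11 ≡ 1 — hits 1, so not a primitive root.
g = 5: 5^11 ≡ 22; 5^2 ≡ 2 — none is 1, so 5 is a primitive root.
Hence the least primitive root of 23 is 5.

5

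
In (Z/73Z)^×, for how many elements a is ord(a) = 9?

6

φ(73) = 73 − 1 = 72 = 2^3 · 3^2.
Since (Z/73Z)^× is cyclic of order 72, the number of elements of order d is φ(d) when d | 72 and 0 otherwise.
9 = 3^2 divides 72, and φ(9) = 6.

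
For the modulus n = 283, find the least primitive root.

3

φ(283) = 283 − 1 = 282 = 2 · 3 · 47.
g is a primitive root iff g^(282/q) ≢ 1 (mod 283) for each prime q ∈ {2, 3, 47}.
g = 2: 2^141 ≡ 282; 2^94 ≡ 1 — hits 1, so not a primitive root.
g = 3: 3^141 ≡ 282; 3^94 ≡ 238; 3^6 ≡ 163 — none is 1, so 3 is a primitive root.
So 3 is the smallest generator of (Z/283Z)^×.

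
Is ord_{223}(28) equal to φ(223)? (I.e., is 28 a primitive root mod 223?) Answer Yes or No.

φ(223) = 223 − 1 = 222 = 2 · 3 · 37.
It suffices to check that the order of 28 is not a proper divisor of 222: compute 28^(222/q) for q ∈ {2, 3, 37}.
28^111 ≡ 1 (mod 223)  [q = 2: ≡ 1 ✗]
28^74 ≡ 1 (mod 223)  [q = 3: ≡ 1 ✗]
28^6 ≡ 15 (mod 223)  [q = 37: ≢ 1 ✓]
28^111 ≡ 1 shows ord(28) | 111, strictly less than φ(223); not a primitive root.

No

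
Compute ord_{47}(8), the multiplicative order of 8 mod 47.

23

ord(8) | φ(47) = 47 − 1 = 46 = 2 · 23.
Divisors of 46: 1, 2, 23, 46.
Evaluate successive powers at the divisors of 46:
8^1 ≡ 8 (mod 47)
8^2 ≡ 17 (mod 47)
8^23 ≡ 1 (mod 47) ✓
So ord_47(8) = 23.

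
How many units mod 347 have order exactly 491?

0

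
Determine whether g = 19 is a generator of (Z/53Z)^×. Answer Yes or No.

φ(53) = 53 − 1 = 52 = 2^2 · 13.
19 is a primitive root mod 53 iff 19^(φ(53)/q) ≢ 1 for every prime q | φ(53), i.e. q ∈ {2, 13}.
19^26 ≡ 52 (mod 53)  [q = 2: ≢ 1 ✓]
19^4 ≡ 47 (mod 53)  [q = 13: ≢ 1 ✓]
None equal 1, so ord_53(19) = 52: 19 is a primitive root.

Yes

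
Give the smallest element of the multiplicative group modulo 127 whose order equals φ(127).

3

φ(127) = 127 − 1 = 126 = 2 · 3^2 · 7.
g is a primitive root iff g^(126/q) ≢ 1 (mod 127) for each prime q ∈ {2, 3, 7}.
g = 2: 2^63 ≡ 1 — hits 1, so not a primitive root.
g = 3: 3^63 ≡ 126; 3^42 ≡ 107; 3^18 ≡ 4 — none is 1, so 3 is a primitive root.
So 3 is the smallest generator of (Z/127Z)^×.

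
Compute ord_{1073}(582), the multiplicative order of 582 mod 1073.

Since 582 ∈ (Z/1073Z)^×, its order divides φ(1073) = φ(29·37) = (29−1)·(37−1) = 28·36 = 1008 = 2^4 · 3^2 · 7.
Divisors of 1008: 1, 2, 3, 4, 6, 7, 8, 9, 12, 14, 16, 18, 21, 24, 28, 36, 42, 48, 56, 63, 72, 84, 112, 126, 144, 168, 252, 336, 504, 1008.
Test each divisor d:
582^1 ≡ 582 (mod 1073)
582^2 ≡ 729 (mod 1073)
582^3 ≡ 443 (mod 1073)
582^4 ≡ 306 (mod 1073)
582^6 ≡ 963 (mod 1073)
582^7 ≡ 360 (mod 1073)
582^8 ≡ 285 (mod 1073)
582^9 ≡ 628 (mod 1073)
582^12 ≡ 297 (mod 1073)
582^14 ≡ 840 (mod 1073)
582^16 ≡ 750 (mod 1073)
582^18 ≡ 593 (mod 1073)
582^21 ≡ 887 (mod 1073)
582^24 ≡ 223 (mod 1073)
582^28 ≡ 639 (mod 1073)
582^36 ≡ 778 (mod 1073)
582^42 ≡ 260 (mod 1073)
582^48 ≡ 371 (mod 1073)
582^56 ≡ 581 (mod 1073)
582^63 ≡ 998 (mod 1073)
582^72 ≡ 112 (mod 1073)
582^84 ≡ 1 (mod 1073) ✓
Hence ord(582) = 84.

84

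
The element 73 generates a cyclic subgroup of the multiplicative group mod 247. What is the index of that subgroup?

6

ord(73) | φ(247) = φ(13·19) = (13−1)·(19−1) = 12·18 = 216 = 2^3 · 3^3.
Divisors of 216: 1, 2, 3, 4, 6, 8, 9, 12, 18, 24, 27, 36, 54, 72, 108, 216.
Evaluate successive powers at the divisors of 216:
73^1 ≡ 73
73^2 ≡ 142
73^3 ≡ 239
73^4 ≡ 157
73^6 ≡ 64
73^8 ≡ 196
73^9 ≡ 229
73^12 ≡ 144
73^18 ≡ 77
73^24 ≡ 235
73^27 ≡ 96
73^36 ≡ 1
The order of 73 is 36, so the subgroup it generates has 36 elements.
Index = |(Z/247Z)^×| / |⟨73⟩| = 216 / 36 = 6.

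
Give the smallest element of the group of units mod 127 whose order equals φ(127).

3

φ(127) = 127 − 1 = 126 = 2 · 3^2 · 7.
g is a primitive root iff g^(126/q) ≢ 1 (mod 127) for each prime q ∈ {2, 3, 7}.
g = 2: 2^63 ≡ 1 — hits 1, so not a primitive root.
g = 3: 3^63 ≡ 126; 3^42 ≡ 107; 3^18 ≡ 4 — none is 1, so 3 is a primitive root.
Hence the least primitive root of 127 is 3.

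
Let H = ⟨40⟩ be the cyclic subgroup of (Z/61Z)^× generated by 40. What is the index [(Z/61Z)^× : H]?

5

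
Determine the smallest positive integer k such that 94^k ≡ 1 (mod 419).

418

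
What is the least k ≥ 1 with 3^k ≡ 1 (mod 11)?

The order of 3 must divide φ(11) = 11 − 1 = 10 = 2 · 5.
Divisors of 10: 1, 2, 5, 10.
Check 3^d mod 11 for each divisor in increasing order:
3^1 ≡ 3
3^2 ≡ 9
3^5 ≡ 1
Hence ord(3) = 5.

5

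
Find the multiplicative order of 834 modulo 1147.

180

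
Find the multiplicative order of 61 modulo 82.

20

By Lagrange's theorem, ord_82(61) divides φ(82) = φ(2)·φ(41) = 1·40 = 40 = 2^3 · 5.
Divisors of 40: 1, 2, 4, 5, 8, 10, 20, 40.
Test each divisor d:
61^1 ≡ 61 (mod 82)
61^2 ≡ 31 (mod 82)
61^4 ≡ 59 (mod 82)
61^5 ≡ 73 (mod 82)
61^8 ≡ 37 (mod 82)
61^10 ≡ 81 (mod 82)
61^20 ≡ 1 (mod 82) ✓
So ord_82(61) = 20.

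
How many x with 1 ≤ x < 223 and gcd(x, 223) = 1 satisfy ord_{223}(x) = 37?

36

φ(223) = 223 − 1 = 222 = 2 · 3 · 37.
In a cyclic group of order 222, there are φ(d) elements of order d for each divisor d of 222, and zero for non-divisors.
37 | 222, and φ(37) = 37 − 1 = 36.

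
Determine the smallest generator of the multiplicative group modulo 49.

φ(49) = φ(7^2) = 7·(7−1) = 42 = 2 · 3 · 7.
Test candidates g = 2, 3, … against the prime factors q ∈ {2, 3, 7} of φ(49): g is a generator iff g^(42/q) ≢ 1 for every such q.
g = 2: 2^21 ≡ 1 — hits 1, so not a primitive root.
g = 3: 3^21 ≡ 48; 3^14 ≡ 30; 3^6 ≡ 43 — none is 1, so 3 is a primitive root.
The smallest primitive root modulo 49 is 3.

3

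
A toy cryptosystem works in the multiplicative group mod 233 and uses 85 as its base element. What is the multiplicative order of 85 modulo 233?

58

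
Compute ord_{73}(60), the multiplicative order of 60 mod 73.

72

The order of 60 must divide φ(73) = 73 − 1 = 72 = 2^3 · 3^2.
Divisors of 72: 1, 2, 3, 4, 6, 8, 9, 12, 18, 24, 36, 72.
Evaluate successive powers at the divisors of 72:
60^1 ≡ 60 (mod 73)
60^2 ≡ 23 (mod 73)
60^3 ≡ 66 (mod 73)
60^4 ≡ 18 (mod 73)
60^6 ≡ 49 (mod 73)
60^8 ≡ 32 (mod 73)
60^9 ≡ 22 (mod 73)
60^12 ≡ 65 (mod 73)
60^18 ≡ 46 (mod 73)
60^24 ≡ 64 (mod 73)
60^36 ≡ 72 (mod 73)
60^72 ≡ 1 (mod 73) ✓
Therefore the multiplicative order of 60 modulo 73 is 72.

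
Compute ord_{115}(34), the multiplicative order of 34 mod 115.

22

The order of 34 must divide φ(115) = φ(5·23) = (5−1)·(23−1) = 4·22 = 88 = 2^3 · 11.
Divisors of 88: 1, 2, 4, 8, 11, 22, 44, 88.
Check 34^d mod 115 for each divisor in increasing order:
34^1 ≡ 34
34^2 ≡ 6
34^4 ≡ 36
34^8 ≡ 31
34^11 ≡ 114
34^22 ≡ 1
Therefore the multiplicative order of 34 modulo 115 is 22.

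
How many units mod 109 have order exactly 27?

18

φ(109) = 109 − 1 = 108 = 2^2 · 3^3.
Since (Z/109Z)^× is cyclic of order 108, the number of elements of order d is φ(d) when d | 108 and 0 otherwise.
27 = 3^3 divides 108, and φ(27) = 18.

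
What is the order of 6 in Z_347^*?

346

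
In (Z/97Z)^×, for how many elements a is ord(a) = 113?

0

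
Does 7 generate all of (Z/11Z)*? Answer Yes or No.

Yes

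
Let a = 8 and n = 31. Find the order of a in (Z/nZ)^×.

5

Since 8 ∈ (Z/31Z)^×, its order divides φ(31) = 31 − 1 = 30 = 2 · 3 · 5.
Divisors of 30: 1, 2, 3, 5, 6, 10, 15, 30.
Check 8^d mod 31 for each divisor in increasing order:
8^1 ≡ 8
8^2 ≡ 2
8^3 ≡ 16
8^5 ≡ 1
The smallest such exponent is 5, so the order of 8 is 5.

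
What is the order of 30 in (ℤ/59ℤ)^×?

The order of 30 must divide φ(59) = 59 − 1 = 58 = 2 · 29.
Divisors of 58: 1, 2, 29, 58.
Compute 30^d (mod 59) for the divisors d until we hit 1:
30^1 ≡ 30 (mod 59)
30^2 ≡ 15 (mod 59)
30^29 ≡ 58 (mod 59)
30^58 ≡ 1 (mod 59) ✓
So ord_59(30) = 58.

58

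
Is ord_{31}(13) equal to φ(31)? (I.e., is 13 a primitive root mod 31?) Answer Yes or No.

Yes

φ(31) = 31 − 1 = 30 = 2 · 3 · 5.
Test 13^(30/q) mod 31 for each prime factor q of 30:
13^15 ≡ 30 (mod 31)  [q = 2: ≢ 1 ✓]
13^10 ≡ 5 (mod 31)  [q = 3: ≢ 1 ✓]
13^6 ≡ 16 (mod 31)  [q = 5: ≢ 1 ✓]
Every test exponent gives a nontrivial residue, hence 13 generates the full group.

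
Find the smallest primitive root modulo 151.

6

φ(151) = 151 − 1 = 150 = 2 · 3 · 5^2.
g is a primitive root iff g^(150/q) ≢ 1 (mod 151) for each prime q ∈ {2, 3, 5}.
g = 2: 2^75 ≡ 1 — hits 1, so not a primitive root.
g = 3: 3^75 ≡ 150; 3^50 ≡ 1 — hits 1, so not a primitive root.
g = 4: 4^75 ≡ 1 — hits 1, so not a primitive root.
g = 5: 5^75 ≡ 1 — hits 1, so not a primitive root.
g = 6: 6^75 ≡ 150; 6^50 ≡ 32; 6^30 ≡ 59 — none is 1, so 6 is a primitive root.
The smallest primitive root modulo 151 is 6.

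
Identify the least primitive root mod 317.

2

φ(317) = 317 − 1 = 316 = 2^2 · 79.
Test candidates g = 2, 3, … against the prime factors q ∈ {2, 79} of φ(317): g is a generator iff g^(316/q) ≢ 1 for every such q.
g = 2: 2^158 ≡ 316; 2^4 ≡ 16 — none is 1, so 2 is a primitive root.
So 2 is the smallest generator of (Z/317Z)^×.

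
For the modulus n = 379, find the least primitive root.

φ(379) = 379 − 1 = 378 = 2 · 3^3 · 7.
Test candidates g = 2, 3, … against the prime factors q ∈ {2, 3, 7} of φ(379): g is a generator iff g^(378/q) ≢ 1 for every such q.
g = 2: 2^189 ≡ 378; 2^126 ≡ 327; 2^54 ≡ 125 — none is 1, so 2 is a primitive root.
So 2 is the smallest generator of (Z/379Z)^×.

2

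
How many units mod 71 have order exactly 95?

0

φ(71) = 71 − 1 = 70 = 2 · 5 · 7.
In a cyclic group of order 70, there are φ(d) elements of order d for each divisor d of 70, and zero for non-divisors.
Here 70 is not a multiple of 95, so there are no elements of order 95.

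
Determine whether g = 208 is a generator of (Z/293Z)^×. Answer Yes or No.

φ(293) = 293 − 1 = 292 = 2^2 · 73.
208 is a primitive root mod 293 iff 208^(φ(293)/q) ≢ 1 for every prime q | φ(293), i.e. q ∈ {2, 73}.
208^146 ≡ 292 (mod 293)  [q = 2: ≢ 1 ✓]
208^4 ≡ 38 (mod 293)  [q = 73: ≢ 1 ✓]
Every test exponent gives a nontrivial residue, hence 208 generates the full group.

Yes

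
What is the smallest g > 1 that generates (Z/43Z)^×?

3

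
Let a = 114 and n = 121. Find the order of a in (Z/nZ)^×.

The order of 114 must divide φ(121) = φ(11^2) = 11·(11−1) = 110 = 2 · 5 · 11.
Divisors of 110: 1, 2, 5, 10, 11, 22, 55, 110.
Test each divisor d:
114^1 ≡ 114 (mod 121)
114^2 ≡ 49 (mod 121)
114^5 ≡ 12 (mod 121)
114^10 ≡ 23 (mod 121)
114^11 ≡ 81 (mod 121)
114^22 ≡ 27 (mod 121)
114^55 ≡ 1 (mod 121) ✓
Therefore the multiplicative order of 114 modulo 121 is 55.

55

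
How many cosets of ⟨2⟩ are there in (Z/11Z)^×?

1

ord(2) | φ(11) = 11 − 1 = 10 = 2 · 5.
Divisors of 10: 1, 2, 5, 10.
Check 2^d mod 11 for each divisor in increasing order:
2^1 ≡ 2 (mod 11)
2^2 ≡ 4 (mod 11)
2^5 ≡ 10 (mod 11)
2^10 ≡ 1 (mod 11) ✓
So ord_11(2) = 10, hence |⟨2⟩| = 10.
[(Z/11Z)^× : ⟨2⟩] = 10/10 = 1.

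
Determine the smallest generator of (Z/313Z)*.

φ(313) = 313 − 1 = 312 = 2^3 · 3 · 13.
Test candidates g = 2, 3, … against the prime factors q ∈ {2, 3, 13} of φ(313): g is a generator iff g^(312/q) ≢ 1 for every such q.
g = 2: 2^156 ≡ 1 — hits 1, so not a primitive root.
g = 3: 3^156 ≡ 1 — hits 1, so not a primitive root.
g = 4: 4^156 ≡ 1 — hits 1, so not a primitive root.
g = 5: 5^156 ≡ 312; 5^104 ≡ 1 — hits 1, so not a primitive root.
g = 6: 6^156 ≡ 1 — hits 1, so not a primitive root.
g = 7: 7^156 ≡ 312; 7^104 ≡ 1 — hits 1, so not a primitive root.
g = 8: 8^156 ≡ 1 — hits 1, so not a primitive root.
g = 9: 9^156 ≡ 1 — hits 1, so not a primitive root.
g = 10: 10^156 ≡ 312; 10^104 ≡ 214; 10^24 ≡ 103 — none is 1, so 10 is a primitive root.
Hence the least primitive root of 313 is 10.

10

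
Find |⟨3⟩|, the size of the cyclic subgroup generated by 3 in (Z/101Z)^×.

100

ord(3) | φ(101) = 101 − 1 = 100 = 2^2 · 5^2.
Divisors of 100: 1, 2, 4, 5, 10, 20, 25, 50, 100.
Test each divisor d:
3^1 ≡ 3
3^2 ≡ 9
3^4 ≡ 81
3^5 ≡ 41
3^10 ≡ 65
3^20 ≡ 84
3^25 ≡ 10
3^50 ≡ 100
3^100 ≡ 1
Therefore the multiplicative order of 3 modulo 101 is 100.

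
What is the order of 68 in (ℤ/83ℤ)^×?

41

The order of 68 must divide φ(83) = 83 − 1 = 82 = 2 · 41.
Divisors of 82: 1, 2, 41, 82.
Test each divisor d:
68^1 ≡ 68 (mod 83)
68^2 ≡ 59 (mod 83)
68^41 ≡ 1 (mod 83) ✓
So ord_83(68) = 41.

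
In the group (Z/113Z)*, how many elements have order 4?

2

φ(113) = 113 − 1 = 112 = 2^4 · 7.
In a cyclic group of order 112, there are φ(d) elements of order d for each divisor d of 112, and zero for non-divisors.
4 = 2^2 divides 112, and φ(4) = 2.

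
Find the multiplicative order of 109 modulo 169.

ord(109) | φ(169) = φ(13^2) = 13·(13−1) = 156 = 2^2 · 3 · 13.
Divisors of 156: 1, 2, 3, 4, 6, 12, 13, 26, 39, 52, 78, 156.
Compute 109^d (mod 169) for the divisors d until we hit 1:
109^1 ≡ 109
109^2 ≡ 51
109^3 ≡ 151
109^4 ≡ 66
109^6 ≡ 155
109^12 ≡ 27
109^13 ≡ 70
109^26 ≡ 168
109^39 ≡ 99
109^52 ≡ 1
So ord_169(109) = 52.

52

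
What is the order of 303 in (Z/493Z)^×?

By Lagrange's theorem, ord_493(303) divides φ(493) = φ(17·29) = (17−1)·(29−1) = 16·28 = 448 = 2^6 · 7.
Divisors of 448: 1, 2, 4, 7, 8, 14, 16, 28, 32, 56, 64, 112, 224, 448.
Evaluate successive powers at the divisors of 448:
303^1 ≡ 303 (mod 493)
303^2 ≡ 111 (mod 493)
303^4 ≡ 489 (mod 493)
303^7 ≡ 57 (mod 493)
303^8 ≡ 16 (mod 493)
303^14 ≡ 291 (mod 493)
303^16 ≡ 256 (mod 493)
303^28 ≡ 378 (mod 493)
303^32 ≡ 460 (mod 493)
303^56 ≡ 407 (mod 493)
303^64 ≡ 103 (mod 493)
303^112 ≡ 1 (mod 493) ✓
The smallest such exponent is 112, so the order of 303 is 112.

112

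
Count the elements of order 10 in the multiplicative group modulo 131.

4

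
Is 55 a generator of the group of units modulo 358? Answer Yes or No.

Yes

φ(358) = φ(2)·φ(179) = 1·178 = 178 = 2 · 89.
It suffices to check that the order of 55 is not a proper divisor of 178: compute 55^(178/q) for q ∈ {2, 89}.
55^89 ≡ 357 (mod 358)  [q = 2: ≢ 1 ✓]
55^2 ≡ 161 (mod 358)  [q = 89: ≢ 1 ✓]
All checks pass, so 55 has order 178 and is a primitive root modulo 358.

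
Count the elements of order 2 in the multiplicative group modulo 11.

1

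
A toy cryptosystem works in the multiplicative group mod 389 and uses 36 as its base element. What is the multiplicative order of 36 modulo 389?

97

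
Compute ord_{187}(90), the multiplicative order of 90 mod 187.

The order of 90 must divide φ(187) = φ(11·17) = (11−1)·(17−1) = 10·16 = 160 = 2^5 · 5.
Divisors of 160: 1, 2, 4, 5, 8, 10, 16, 20, 32, 40, 80, 160.
Compute 90^d (mod 187) for the divisors d until we hit 1:
90^1 ≡ 90
90^2 ≡ 59
90^4 ≡ 115
90^5 ≡ 65
90^8 ≡ 135
90^10 ≡ 111
90^16 ≡ 86
90^20 ≡ 166
90^32 ≡ 103
90^40 ≡ 67
90^80 ≡ 1
Hence ord(90) = 80.

80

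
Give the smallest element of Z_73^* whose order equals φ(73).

φ(73) = 73 − 1 = 72 = 2^3 · 3^2.
Test candidates g = 2, 3, … against the prime factors q ∈ {2, 3} of φ(73): g is a generator iff g^(72/q) ≢ 1 for every such q.
g = 2: 2^36 ≡ 1 — hits 1, so not a primitive root.
g = 3: 3^36 ≡ 1 — hits 1, so not a primitive root.
g = 4: 4^36 ≡ 1 — hits 1, so not a primitive root.
g = 5: 5^36 ≡ 72; 5^24 ≡ 8 — none is 1, so 5 is a primitive root.
So 5 is the smallest generator of (Z/73Z)^×.

5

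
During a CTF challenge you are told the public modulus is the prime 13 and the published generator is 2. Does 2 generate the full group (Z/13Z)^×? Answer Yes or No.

Yes

φ(13) = 13 − 1 = 12 = 2^2 · 3.
It suffices to check that the order of 2 is not a proper divisor of 12: compute 2^(12/q) for q ∈ {2, 3}.
2^6 ≡ 12 (mod 13)  [q = 2: ≢ 1 ✓]
2^4 ≡ 3 (mod 13)  [q = 3: ≢ 1 ✓]
All checks pass, so 2 has order 12 and is a primitive root modulo 13.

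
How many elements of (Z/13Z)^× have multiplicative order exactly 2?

1

φ(13) = 13 − 1 = 12 = 2^2 · 3.
(Z/13Z)^× is cyclic (|G| = 12); a cyclic group of order m has exactly φ(d) elements of each order d | m, and none otherwise.
2 | 12, and φ(2) = 2 − 1 = 1.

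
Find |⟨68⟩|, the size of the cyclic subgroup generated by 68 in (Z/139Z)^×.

138

ord(68) | φ(139) = 139 − 1 = 138 = 2 · 3 · 23.
Divisors of 138: 1, 2, 3, 6, 23, 46, 69, 138.
Compute 68^d (mod 139) for the divisors d until we hit 1:
68^1 ≡ 68 (mod 139)
68^2 ≡ 37 (mod 139)
68^3 ≡ 14 (mod 139)
68^6 ≡ 57 (mod 139)
68^23 ≡ 97 (mod 139)
68^46 ≡ 96 (mod 139)
68^69 ≡ 138 (mod 139)
68^138 ≡ 1 (mod 139) ✓
Therefore the multiplicative order of 68 modulo 139 is 138.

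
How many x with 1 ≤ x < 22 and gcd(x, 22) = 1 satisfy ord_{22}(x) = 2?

φ(22) = φ(2)·φ(11) = 1·10 = 10 = 2 · 5.
In a cyclic group of order 10, there are φ(d) elements of order d for each divisor d of 10, and zero for non-divisors.
2 | 10, and φ(2) = 2 − 1 = 1.

1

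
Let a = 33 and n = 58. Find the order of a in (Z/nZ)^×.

14

ord(33) | φ(58) = φ(2)·φ(29) = 1·28 = 28 = 2^2 · 7.
Divisors of 28: 1, 2, 4, 7, 14, 28.
Check 33^d mod 58 for each divisor in increasing order:
33^1 ≡ 33
33^2 ≡ 45
33^4 ≡ 53
33^7 ≡ 57
33^14 ≡ 1
The smallest such exponent is 14, so the order of 33 is 14.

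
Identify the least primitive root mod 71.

7

φ(71) = 71 − 1 = 70 = 2 · 5 · 7.
g is a primitive root iff g^(70/q) ≢ 1 (mod 71) for each prime q ∈ {2, 5, 7}.
g = 2: 2^35 ≡ 1 — hits 1, so not a primitive root.
g = 3: 3^35 ≡ 1 — hits 1, so not a primitive root.
g = 4: 4^35 ≡ 1 — hits 1, so not a primitive root.
g = 5: 5^35 ≡ 1 — hits 1, so not a primitive root.
g = 6: 6^35 ≡ 1 — hits 1, so not a primitive root.
g = 7: 7^35 ≡ 70; 7^14 ≡ 54; 7^10 ≡ 45 — none is 1, so 7 is a primitive root.
Hence the least primitive root of 71 is 7.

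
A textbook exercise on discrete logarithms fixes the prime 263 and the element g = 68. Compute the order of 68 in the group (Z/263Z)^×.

131

ord(68) | φ(263) = 263 − 1 = 262 = 2 · 131.
Divisors of 262: 1, 2, 131, 262.
Check 68^d mod 263 for each divisor in increasing order:
68^1 ≡ 68
68^2 ≡ 153
68^131 ≡ 1
So ord_263(68) = 131.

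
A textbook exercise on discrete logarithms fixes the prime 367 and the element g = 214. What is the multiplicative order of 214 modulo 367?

ord(214) | φ(367) = 367 − 1 = 366 = 2 · 3 · 61.
Divisors of 366: 1, 2, 3, 6, 61, 122, 183, 366.
Evaluate successive powers at the divisors of 366:
214^1 ≡ 214
214^2 ≡ 288
214^3 ≡ 343
214^6 ≡ 209
214^61 ≡ 83
214^122 ≡ 283
214^183 ≡ 1
The smallest such exponent is 183, so the order of 214 is 183.

183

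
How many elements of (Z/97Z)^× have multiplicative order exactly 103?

φ(97) = 97 − 1 = 96 = 2^5 · 3.
Since (Z/97Z)^× is cyclic of order 96, the number of elements of order d is φ(d) when d | 96 and 0 otherwise.
Since 103 ∤ 96, the count is 0.

0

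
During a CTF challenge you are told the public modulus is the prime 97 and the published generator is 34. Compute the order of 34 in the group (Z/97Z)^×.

The order of 34 must divide φ(97) = 97 − 1 = 96 = 2^5 · 3.
Divisors of 96: 1, 2, 3, 4, 6, 8, 12, 16, 24, 32, 48, 96.
Test each divisor d:
34^1 ≡ 34 (mod 97)
34^2 ≡ 89 (mod 97)
34^3 ≡ 19 (mod 97)
34^4 ≡ 64 (mod 97)
34^6 ≡ 70 (mod 97)
34^8 ≡ 22 (mod 97)
34^12 ≡ 50 (mod 97)
34^16 ≡ 96 (mod 97)
34^24 ≡ 75 (mod 97)
34^32 ≡ 1 (mod 97) ✓
Therefore the multiplicative order of 34 modulo 97 is 32.

32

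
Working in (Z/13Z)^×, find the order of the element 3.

The order of 3 must divide φ(13) = 13 − 1 = 12 = 2^2 · 3.
Divisors of 12: 1, 2, 3, 4, 6, 12.
Test each divisor d:
3^1 ≡ 3 (mod 13)
3^2 ≡ 9 (mod 13)
3^3 ≡ 1 (mod 13) ✓
The smallest such exponent is 3, so the order of 3 is 3.

3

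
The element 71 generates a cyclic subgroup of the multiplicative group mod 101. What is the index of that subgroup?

The order of 71 must divide φ(101) = 101 − 1 = 100 = 2^2 · 5^2.
Divisors of 100: 1, 2, 4, 5, 10, 20, 25, 50, 100.
Compute 71^d (mod 101) for the divisors d until we hit 1:
71^1 ≡ 71 (mod 101)
71^2 ≡ 92 (mod 101)
71^4 ≡ 81 (mod 101)
71^5 ≡ 95 (mod 101)
71^10 ≡ 36 (mod 101)
71^20 ≡ 84 (mod 101)
71^25 ≡ 1 (mod 101) ✓
Thus |⟨71⟩| = ord(71) = 25.
[(Z/101Z)^× : ⟨71⟩] = 100/25 = 4.

4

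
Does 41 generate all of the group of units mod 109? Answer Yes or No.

No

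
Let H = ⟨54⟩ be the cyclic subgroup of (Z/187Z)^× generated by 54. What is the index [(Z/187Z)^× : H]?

10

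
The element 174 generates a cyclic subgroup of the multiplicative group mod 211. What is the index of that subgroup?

The order of 174 must divide φ(211) = 211 − 1 = 210 = 2 · 3 · 5 · 7.
Divisors of 210: 1, 2, 3, 5, 6, 7, 10, 14, 15, 21, 30, 35, 42, 70, 105, 210.
Evaluate successive powers at the divisors of 210:
174^1 ≡ 174
174^2 ≡ 103
174^3 ≡ 198
174^5 ≡ 138
174^6 ≡ 169
174^7 ≡ 77
174^10 ≡ 54
174^14 ≡ 21
174^15 ≡ 67
174^21 ≡ 140
174^30 ≡ 58
174^35 ≡ 197
174^42 ≡ 188
174^70 ≡ 196
174^105 ≡ 210
174^210 ≡ 1
So ord_211(174) = 210, hence |⟨174⟩| = 210.
Index = |(Z/211Z)^×| / |⟨174⟩| = 210 / 210 = 1.

1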